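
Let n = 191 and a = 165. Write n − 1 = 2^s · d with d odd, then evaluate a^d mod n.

190

n − 1 = 190 = 2^1 · 95, so s = 1 and d = 95.
Repeated squaring mod 191: 165^1 ≡ 165, 165^2 ≡ 103, 165^4 ≡ 104, 165^8 ≡ 120, 165^16 ≡ 75, 165^32 ≡ 86, 165^64 ≡ 138.
95 = 64 + 16 + 8 + 4 + 2 + 1, so 165^95 ≡ 138·75·120·104·103·165 ≡ 190 (mod 191).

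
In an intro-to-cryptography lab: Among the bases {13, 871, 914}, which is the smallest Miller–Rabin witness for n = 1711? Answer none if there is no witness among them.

13

n − 1 = 1710 = 2^1 · 855, so s = 1 and d = 855.
Base 13: x_0 = 13^855 mod 1711 = 941. x_0 ∉ {1, 1710} and s = 1, so 13 is a Miller–Rabin witness and 1711 is composite.
Base 871: x_0 = 871^855 mod 1711 = 204. x_0 ∉ {1, 1710} and s = 1, so 871 is a Miller–Rabin witness and 1711 is composite.
Base 914: x_0 = 914^855 mod 1711 = 449. x_0 ∉ {1, 1710} and s = 1, so 914 is a Miller–Rabin witness and 1711 is composite.
The smallest witness among the given bases is 13.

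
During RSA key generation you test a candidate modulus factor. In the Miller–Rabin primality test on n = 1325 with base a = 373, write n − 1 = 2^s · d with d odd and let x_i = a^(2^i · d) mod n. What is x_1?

1204

n − 1 = 1324 = 2^2 · 331, so s = 2 and d = 331.
Repeated squaring mod 1325: 373^1 ≡ 373, 373^2 ≡ 4, 373^4 ≡ 16, 373^8 ≡ 256, 373^16 ≡ 611, 373^32 ≡ 996, 373^64 ≡ 916, 373^128 ≡ 331, 373^256 ≡ 911.
331 = 256 + 64 + 8 + 2 + 1, so 373^331 ≡ 911·916·256·4·373 ≡ 277 (mod 1325).
x_0 = 277.
x_1 = 277^2 mod 1325 = 1204.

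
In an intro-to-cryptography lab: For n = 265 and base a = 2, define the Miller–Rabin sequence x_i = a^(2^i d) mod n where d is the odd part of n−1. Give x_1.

n − 1 = 264 = 2^3 · 33, so s = 3 and d = 33.
x_0 = 2^33 mod 265 = 137.
x_1 = 137^2 mod 265 = 219.

219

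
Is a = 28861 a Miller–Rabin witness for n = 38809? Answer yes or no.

yes

n − 1 = 38808 = 2^3 · 4851, so s = 3 and d = 4851.
x_0 = 28861^4851 mod 38809 = 4714.
x_0 is neither 1 nor 38808, so continue squaring.
x_1 = 4714^2 mod 38809 = 23048.
x_2 = 23048^2 mod 38809 = 31521.
Reached i = s−1 = 2 without hitting −1: 28861 is a Miller–Rabin witness and 38809 is composite.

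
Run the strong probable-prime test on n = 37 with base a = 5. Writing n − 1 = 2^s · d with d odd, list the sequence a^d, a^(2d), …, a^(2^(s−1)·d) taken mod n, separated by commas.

6, 36

n − 1 = 36 = 2^2 · 9, so s = 2 and d = 9.
x_0 = 5^9 mod 37 = 6.
x_1 = 6^2 mod 37 = 36.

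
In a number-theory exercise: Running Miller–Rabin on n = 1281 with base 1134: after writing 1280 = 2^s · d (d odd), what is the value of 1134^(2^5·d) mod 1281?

n − 1 = 1280 = 2^8 · 5, so s = 8 and d = 5.
x_0 = 1134^5 mod 1281 = 231.
x_1 = 231^2 mod 1281 = 840.
x_2 = 840^2 mod 1281 = 1050.
x_3 = 1050^2 mod 1281 = 840.
x_4 = 840^2 mod 1281 = 1050.
x_5 = 1050^2 mod 1281 = 840.

840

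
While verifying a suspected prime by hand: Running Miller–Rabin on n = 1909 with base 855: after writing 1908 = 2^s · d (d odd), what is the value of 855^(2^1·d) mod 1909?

n − 1 = 1908 = 2^2 · 477, so s = 2 and d = 477.
By repeated squaring, 855^477 ≡ 1107 (mod 1909).
x_0 = 1107.
x_1 = 1107^2 mod 1909 = 1780.

1780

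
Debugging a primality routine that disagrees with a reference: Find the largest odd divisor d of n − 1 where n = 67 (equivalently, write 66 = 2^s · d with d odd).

33

Halving: 66 → 33; 33 is odd.
So 66 = 2^1 · 33.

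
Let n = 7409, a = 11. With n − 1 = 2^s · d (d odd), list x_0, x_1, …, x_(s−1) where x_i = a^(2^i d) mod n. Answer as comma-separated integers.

n − 1 = 7408 = 2^4 · 463, so s = 4 and d = 463.
x_0 = 11^463 mod 7409 = 703.
x_1 = 703^2 mod 7409 = 5215.
x_2 = 5215^2 mod 7409 = 5195.
x_3 = 5195^2 mod 7409 = 4447.

703, 5215, 5195, 4447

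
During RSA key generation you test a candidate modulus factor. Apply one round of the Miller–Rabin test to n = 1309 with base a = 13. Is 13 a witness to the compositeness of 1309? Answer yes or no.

yes

n − 1 = 1308 = 2^2 · 327, so s = 2 and d = 327.
By repeated squaring, 13^327 ≡ 293 (mod 1309).
x_0 = 13^327 mod 1309 = 293.
x_0 is neither 1 nor 1308, so continue squaring.
x_1 = 293^2 mod 1309 = 764.
Reached i = s−1 = 1 without hitting −1: 13 is a Miller–Rabin witness and 1309 is composite.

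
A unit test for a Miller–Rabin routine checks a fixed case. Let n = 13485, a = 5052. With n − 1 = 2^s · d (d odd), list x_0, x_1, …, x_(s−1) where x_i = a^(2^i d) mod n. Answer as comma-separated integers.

1053, 3039

n − 1 = 13484 = 2^2 · 3371, so s = 2 and d = 3371.
x_0 = 5052^3371 mod 13485 = 1053.
x_1 = 1053^2 mod 13485 = 3039.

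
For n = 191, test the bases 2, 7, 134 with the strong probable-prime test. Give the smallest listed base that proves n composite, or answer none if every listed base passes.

none

n − 1 = 190 = 2^1 · 95, so s = 1 and d = 95.
Base 2: x_0 = 2^95 mod 191 = 1. x_0 = 1, so 2 is not a witness.
Base 7: x_0 = 7^95 mod 191 = 190. x_0 = 190 ≡ −1, so 7 is not a witness.
Base 134: x_0 = 134^95 mod 191 = 1. x_0 = 1, so 134 is not a witness.
No listed base is a witness for 191.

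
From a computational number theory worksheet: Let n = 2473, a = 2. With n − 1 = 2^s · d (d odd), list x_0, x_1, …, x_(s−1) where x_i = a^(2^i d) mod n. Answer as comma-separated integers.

2472, 1, 1

n − 1 = 2472 = 2^3 · 309, so s = 3 and d = 309.
x_0 = 2^309 mod 2473 = 2472.
x_1 = 2472^2 mod 2473 = 1.
x_2 = 1^2 mod 2473 = 1.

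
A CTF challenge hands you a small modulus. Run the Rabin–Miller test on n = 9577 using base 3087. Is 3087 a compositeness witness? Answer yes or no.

yes

n − 1 = 9576 = 2^3 · 1197, so s = 3 and d = 1197.
Repeated squaring mod 9577: 3087^1 ≡ 3087, 3087^2 ≡ 454, 3087^4 ≡ 4999, 3087^8 ≡ 3608, 3087^16 ≡ 2521, 3087^32 ≡ 5890, 3087^64 ≡ 4206, 3087^128 ≡ 1717, 3087^256 ≡ 7950, 3087^512 ≡ 3877, 3087^1024 ≡ 4816.
1197 = 1024 + 128 + 32 + 8 + 4 + 1, so 3087^1197 ≡ 4816·1717·5890·3608·4999·3087 ≡ 7999 (mod 9577).
x_0 = 3087^1197 mod 9577 = 7999.
x_0 is neither 1 nor 9576, so continue squaring.
x_1 = 7999^2 mod 9577 = 64.
x_2 = 64^2 mod 9577 = 4096.
Reached i = s−1 = 2 without hitting −1: 3087 is a Miller–Rabin witness and 9577 is composite.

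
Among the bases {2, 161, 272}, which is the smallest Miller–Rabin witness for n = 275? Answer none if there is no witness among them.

n − 1 = 274 = 2^1 · 137, so s = 1 and d = 137.
Base 2: x_0 = 2^137 mod 275 = 172. x_0 ∉ {1, 274} and s = 1, so 2 is a Miller–Rabin witness and 275 is composite.
Base 161: x_0 = 161^137 mod 275 = 171. x_0 ∉ {1, 274} and s = 1, so 161 is a Miller–Rabin witness and 275 is composite.
Base 272: x_0 = 272^137 mod 275 = 112. x_0 ∉ {1, 274} and s = 1, so 272 is a Miller–Rabin witness and 275 is composite.
The smallest witness among the given bases is 2.

2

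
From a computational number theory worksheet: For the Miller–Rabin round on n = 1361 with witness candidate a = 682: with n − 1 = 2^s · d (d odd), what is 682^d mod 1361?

n − 1 = 1360 = 2^4 · 85, so s = 4 and d = 85.
682^85 mod 1361 = 108.

108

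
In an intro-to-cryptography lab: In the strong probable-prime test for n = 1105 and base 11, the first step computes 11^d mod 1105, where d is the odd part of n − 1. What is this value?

996

n − 1 = 1104 = 2^4 · 69, so s = 4 and d = 69.
11^69 mod 1105 = 996.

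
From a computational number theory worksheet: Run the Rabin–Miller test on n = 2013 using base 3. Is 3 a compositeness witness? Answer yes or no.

n − 1 = 2012 = 2^2 · 503, so s = 2 and d = 503.
x_0 = 3^503 mod 2013 = 27.
x_0 is neither 1 nor 2012, so continue squaring.
x_1 = 27^2 mod 2013 = 729.
Reached i = s−1 = 1 without hitting −1: 3 is a Miller–Rabin witness and 2013 is composite.

yes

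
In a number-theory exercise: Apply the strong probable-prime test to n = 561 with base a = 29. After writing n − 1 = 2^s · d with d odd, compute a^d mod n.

164

n − 1 = 560 = 2^4 · 35, so s = 4 and d = 35.
29^35 mod 561 = 164.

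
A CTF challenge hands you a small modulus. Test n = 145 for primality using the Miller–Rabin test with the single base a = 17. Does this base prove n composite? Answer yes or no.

no

n − 1 = 144 = 2^4 · 9, so s = 4 and d = 9.
Repeated squaring mod 145: 17^1 ≡ 17, 17^2 ≡ 144, 17^4 ≡ 1, 17^8 ≡ 1.
9 = 8 + 1, so 17^9 ≡ 1·17 ≡ 17 (mod 145).
x_0 = 17^9 mod 145 = 17.
x_0 is neither 1 nor 144, so continue squaring.
x_1 = 17^2 mod 145 = 144.
x_1 ≡ −1, so 17 is not a witness.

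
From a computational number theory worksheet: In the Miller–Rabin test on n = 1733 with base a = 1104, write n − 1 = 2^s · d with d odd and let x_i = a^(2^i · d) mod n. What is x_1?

1732

n − 1 = 1732 = 2^2 · 433, so s = 2 and d = 433.
Repeated squaring mod 1733: 1104^1 ≡ 1104, 1104^2 ≡ 517, 1104^4 ≡ 407, 1104^8 ≡ 1014, 1104^16 ≡ 527, 1104^32 ≡ 449, 1104^64 ≡ 573, 1104^128 ≡ 792, 1104^256 ≡ 1651.
433 = 256 + 128 + 32 + 16 + 1, so 1104^433 ≡ 1651·792·449·527·1104 ≡ 410 (mod 1733).
x_0 = 410.
x_1 = 410^2 mod 1733 = 1732.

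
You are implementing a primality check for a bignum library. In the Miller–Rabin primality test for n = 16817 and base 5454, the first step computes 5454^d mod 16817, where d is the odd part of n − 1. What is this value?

n − 1 = 16816 = 2^4 · 1051, so s = 4 and d = 1051.
5454^1051 mod 16817 = 15721.

15721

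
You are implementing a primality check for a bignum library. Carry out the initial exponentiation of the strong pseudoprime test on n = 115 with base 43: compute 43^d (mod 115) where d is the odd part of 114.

83

n − 1 = 114 = 2^1 · 57, so s = 1 and d = 57.
By repeated squaring, 43^57 ≡ 83 (mod 115).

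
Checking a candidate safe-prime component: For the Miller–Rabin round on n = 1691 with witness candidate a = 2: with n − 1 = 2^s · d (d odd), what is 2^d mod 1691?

67

n − 1 = 1690 = 2^1 · 845, so s = 1 and d = 845.
Repeated squaring mod 1691: 2^1 ≡ 2, 2^2 ≡ 4, 2^4 ≡ 16, 2^8 ≡ 256, 2^16 ≡ 1278, 2^32 ≡ 1469, 2^64 ≡ 245, 2^128 ≡ 840, 2^256 ≡ 453, 2^512 ≡ 598.
845 = 512 + 256 + 64 + 8 + 4 + 1, so 2^845 ≡ 598·453·245·256·16·2 ≡ 67 (mod 1691).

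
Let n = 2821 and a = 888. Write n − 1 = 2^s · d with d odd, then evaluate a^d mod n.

2729

n − 1 = 2820 = 2^2 · 705, so s = 2 and d = 705.
888^705 mod 2821 = 2729.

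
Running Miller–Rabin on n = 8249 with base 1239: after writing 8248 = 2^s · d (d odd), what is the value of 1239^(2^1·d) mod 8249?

7375

n − 1 = 8248 = 2^3 · 1031, so s = 3 and d = 1031.
x_0 = 1239^1031 mod 8249 = 3180.
x_1 = 3180^2 mod 8249 = 7375.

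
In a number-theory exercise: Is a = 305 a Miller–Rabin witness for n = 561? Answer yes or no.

n − 1 = 560 = 2^4 · 35, so s = 4 and d = 35.
x_0 = 305^35 mod 561 = 560.
x_0 = 560 ≡ −1, so 305 is not a witness.

no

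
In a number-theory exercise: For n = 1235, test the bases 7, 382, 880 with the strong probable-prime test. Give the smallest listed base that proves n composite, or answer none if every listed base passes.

7

n − 1 = 1234 = 2^1 · 617, so s = 1 and d = 617.
Base 7: x_0 = 7^617 mod 1235 = 752. x_0 ∉ {1, 1234} and s = 1, so 7 is a Miller–Rabin witness and 1235 is composite.
Base 382: x_0 = 382^617 mod 1235 = 317. x_0 ∉ {1, 1234} and s = 1, so 382 is a Miller–Rabin witness and 1235 is composite.
Base 880: x_0 = 880^617 mod 1235 = 575. x_0 ∉ {1, 1234} and s = 1, so 880 is a Miller–Rabin witness and 1235 is composite.
The smallest witness among the given bases is 7.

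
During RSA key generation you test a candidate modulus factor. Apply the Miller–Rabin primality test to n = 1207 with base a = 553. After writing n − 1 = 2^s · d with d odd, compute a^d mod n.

848

n − 1 = 1206 = 2^1 · 603, so s = 1 and d = 603.
By repeated squaring, 553^603 ≡ 848 (mod 1207).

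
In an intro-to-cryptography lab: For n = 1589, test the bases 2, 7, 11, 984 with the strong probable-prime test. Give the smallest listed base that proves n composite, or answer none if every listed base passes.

n − 1 = 1588 = 2^2 · 397, so s = 2 and d = 397.
Base 2: x_0 = 2^397 mod 1589 = 1332. x_0 is neither 1 nor 1588, so continue squaring. x_1 = 1332^2 mod 1589 = 900. Reached i = s−1 = 1 without hitting −1: 2 is a Miller–Rabin witness and 1589 is composite.
Base 7: x_0 = 7^397 mod 1589 = 1330. x_0 is neither 1 nor 1588, so continue squaring. x_1 = 1330^2 mod 1589 = 343. Reached i = s−1 = 1 without hitting −1: 7 is a Miller–Rabin witness and 1589 is composite.
Base 11: x_0 = 11^397 mod 1589 = 1348. x_0 is neither 1 nor 1588, so continue squaring. x_1 = 1348^2 mod 1589 = 877. Reached i = s−1 = 1 without hitting −1: 11 is a Miller–Rabin witness and 1589 is composite.
Base 984: x_0 = 984^397 mod 1589 = 1306. x_0 is neither 1 nor 1588, so continue squaring. x_1 = 1306^2 mod 1589 = 639. Reached i = s−1 = 1 without hitting −1: 984 is a Miller–Rabin witness and 1589 is composite.
The smallest witness among the given bases is 2.

2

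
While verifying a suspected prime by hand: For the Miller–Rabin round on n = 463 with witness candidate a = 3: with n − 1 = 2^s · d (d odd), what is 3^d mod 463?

n − 1 = 462 = 2^1 · 231, so s = 1 and d = 231.
3^231 mod 463 = 462.

462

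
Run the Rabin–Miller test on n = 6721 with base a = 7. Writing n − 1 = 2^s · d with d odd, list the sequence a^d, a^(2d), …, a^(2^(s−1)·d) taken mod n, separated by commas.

n − 1 = 6720 = 2^6 · 105, so s = 6 and d = 105.
x_0 = 7^105 mod 6721 = 307.
x_1 = 307^2 mod 6721 = 155.
x_2 = 155^2 mod 6721 = 3862.
x_3 = 3862^2 mod 6721 = 1145.
x_4 = 1145^2 mod 6721 = 430.
x_5 = 430^2 mod 6721 = 3433.

307, 155, 3862, 1145, 430, 3433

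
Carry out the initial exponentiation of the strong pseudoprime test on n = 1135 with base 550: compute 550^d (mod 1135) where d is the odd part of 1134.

n − 1 = 1134 = 2^1 · 567, so s = 1 and d = 567.
550^567 mod 1135 = 545.

545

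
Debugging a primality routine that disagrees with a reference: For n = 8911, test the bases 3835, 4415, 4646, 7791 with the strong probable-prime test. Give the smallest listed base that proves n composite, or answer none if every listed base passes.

3835

n − 1 = 8910 = 2^1 · 4455, so s = 1 and d = 4455.
Base 3835: x_0 = 3835^4455 mod 8911 = 2547. x_0 ∉ {1, 8910} and s = 1, so 3835 is a Miller–Rabin witness and 8911 is composite.
Base 4415: x_0 = 4415^4455 mod 8911 = 2547. x_0 ∉ {1, 8910} and s = 1, so 4415 is a Miller–Rabin witness and 8911 is composite.
Base 4646: x_0 = 4646^4455 mod 8911 = 8644. x_0 ∉ {1, 8910} and s = 1, so 4646 is a Miller–Rabin witness and 8911 is composite.
Base 7791: x_0 = 7791^4455 mod 8911 = 1274. x_0 ∉ {1, 8910} and s = 1, so 7791 is a Miller–Rabin witness and 8911 is composite.
The smallest witness among the given bases is 3835.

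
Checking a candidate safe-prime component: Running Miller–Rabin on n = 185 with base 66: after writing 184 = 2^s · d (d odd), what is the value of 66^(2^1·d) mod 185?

n − 1 = 184 = 2^3 · 23, so s = 3 and d = 23.
x_0 = 66^23 mod 185 = 171.
x_1 = 171^2 mod 185 = 11.

11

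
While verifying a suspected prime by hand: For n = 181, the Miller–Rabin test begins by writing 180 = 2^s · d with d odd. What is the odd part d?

Halving: 180 → 90 → 45; 45 is odd.
So 180 = 2^2 · 45.

45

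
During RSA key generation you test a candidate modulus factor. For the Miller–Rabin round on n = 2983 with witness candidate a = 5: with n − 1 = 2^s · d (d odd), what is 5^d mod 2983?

n − 1 = 2982 = 2^1 · 1491, so s = 1 and d = 1491.
Repeated squaring mod 2983: 5^1 ≡ 5, 5^2 ≡ 25, 5^4 ≡ 625, 5^8 ≡ 2835, 5^16 ≡ 1023, 5^32 ≡ 2479, 5^64 ≡ 461, 5^128 ≡ 728, 5^256 ≡ 1993, 5^512 ≡ 1676, 5^1024 ≡ 1973.
1491 = 1024 + 256 + 128 + 64 + 16 + 2 + 1, so 5^1491 ≡ 1973·1993·728·461·1023·25·5 ≡ 2781 (mod 2983).

2781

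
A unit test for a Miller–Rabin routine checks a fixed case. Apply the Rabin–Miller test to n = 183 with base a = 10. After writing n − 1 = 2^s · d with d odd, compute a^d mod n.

112

n − 1 = 182 = 2^1 · 91, so s = 1 and d = 91.
10^91 mod 183 = 112.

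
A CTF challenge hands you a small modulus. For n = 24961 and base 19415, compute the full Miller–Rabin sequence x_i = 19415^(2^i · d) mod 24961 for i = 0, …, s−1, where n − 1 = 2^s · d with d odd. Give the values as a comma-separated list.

19238, 3897, 10321, 14454, 19507, 17565, 11265

n − 1 = 24960 = 2^7 · 195, so s = 7 and d = 195.
x_0 = 19415^195 mod 24961 = 19238.
x_1 = 19238^2 mod 24961 = 3897.
x_2 = 3897^2 mod 24961 = 10321.
x_3 = 10321^2 mod 24961 = 14454.
x_4 = 14454^2 mod 24961 = 19507.
x_5 = 19507^2 mod 24961 = 17565.
x_6 = 17565^2 mod 24961 = 11265.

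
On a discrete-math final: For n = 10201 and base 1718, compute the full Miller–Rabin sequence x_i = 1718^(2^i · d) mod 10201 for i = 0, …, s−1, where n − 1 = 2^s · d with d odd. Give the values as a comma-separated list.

n − 1 = 10200 = 2^3 · 1275, so s = 3 and d = 1275.
x_0 = 1718^1275 mod 10201 = 6162.
x_1 = 6162^2 mod 10201 = 2122.
x_2 = 2122^2 mod 10201 = 4243.

6162, 2122, 4243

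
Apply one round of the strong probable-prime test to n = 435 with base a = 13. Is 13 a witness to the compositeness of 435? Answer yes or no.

yes

n − 1 = 434 = 2^1 · 217, so s = 1 and d = 217.
By repeated squaring, 13^217 ≡ 28 (mod 435).
x_0 = 13^217 mod 435 = 28.
x_0 ∉ {1, 434} and s = 1, so 13 is a Miller–Rabin witness and 435 is composite.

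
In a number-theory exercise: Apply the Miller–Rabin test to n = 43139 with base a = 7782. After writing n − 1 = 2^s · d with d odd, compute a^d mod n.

n − 1 = 43138 = 2^1 · 21569, so s = 1 and d = 21569.
Repeated squaring mod 43139: 7782^1 ≡ 7782, 7782^2 ≡ 35507, 7782^4 ≡ 9774, 7782^8 ≡ 21330, 7782^16 ≡ 25006, 7782^32 ≡ 231, 7782^64 ≡ 10222, 7782^128 ≡ 6626, 7782^256 ≡ 31513, 7782^512 ≡ 9389, 7782^1024 ≡ 20344, 7782^2048 ≡ 2770, 7782^4096 ≡ 37297, 7782^8192 ≡ 6015, 7782^16384 ≡ 29743.
21569 = 16384 + 4096 + 1024 + 64 + 1, so 7782^21569 ≡ 29743·37297·20344·10222·7782 ≡ 38553 (mod 43139).

38553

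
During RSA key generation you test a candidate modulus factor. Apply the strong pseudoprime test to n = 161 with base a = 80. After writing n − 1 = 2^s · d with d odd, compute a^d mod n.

n − 1 = 160 = 2^5 · 5, so s = 5 and d = 5.
Repeated squaring mod 161: 80^1 ≡ 80, 80^2 ≡ 121, 80^4 ≡ 151.
5 = 4 + 1, so 80^5 ≡ 151·80 ≡ 5 (mod 161).

5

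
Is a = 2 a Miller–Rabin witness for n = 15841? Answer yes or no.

n − 1 = 15840 = 2^5 · 495, so s = 5 and d = 495.
Repeated squaring mod 15841: 2^1 ≡ 2, 2^2 ≡ 4, 2^4 ≡ 16, 2^8 ≡ 256, 2^16 ≡ 2172, 2^32 ≡ 12807, 2^64 ≡ 1535, 2^128 ≡ 11757, 2^256 ≡ 14324.
495 = 256 + 128 + 64 + 32 + 8 + 4 + 2 + 1, so 2^495 ≡ 14324·11757·1535·12807·256·16·4·2 ≡ 1 (mod 15841).
x_0 = 2^495 mod 15841 = 1.
x_0 = 1, so 2 is not a witness.

no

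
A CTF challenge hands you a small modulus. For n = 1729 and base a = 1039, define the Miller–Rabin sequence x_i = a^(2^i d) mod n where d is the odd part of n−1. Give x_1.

n − 1 = 1728 = 2^6 · 27, so s = 6 and d = 27.
x_0 = 1039^27 mod 1729 = 1728.
x_1 = 1728^2 mod 1729 = 1.

1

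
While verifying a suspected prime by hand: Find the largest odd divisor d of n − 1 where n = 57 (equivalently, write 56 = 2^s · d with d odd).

7

Halving: 56 → 28 → 14 → 7; 7 is odd.
So 56 = 2^3 · 7.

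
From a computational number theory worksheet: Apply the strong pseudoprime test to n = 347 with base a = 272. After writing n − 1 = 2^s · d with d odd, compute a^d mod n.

346

n − 1 = 346 = 2^1 · 173, so s = 1 and d = 173.
272^173 mod 347 = 346.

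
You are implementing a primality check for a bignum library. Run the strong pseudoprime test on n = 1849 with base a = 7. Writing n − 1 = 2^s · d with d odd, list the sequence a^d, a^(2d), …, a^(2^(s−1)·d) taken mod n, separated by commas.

601, 646, 1291

n − 1 = 1848 = 2^3 · 231, so s = 3 and d = 231.
x_0 = 7^231 mod 1849 = 601.
x_1 = 601^2 mod 1849 = 646.
x_2 = 646^2 mod 1849 = 1291.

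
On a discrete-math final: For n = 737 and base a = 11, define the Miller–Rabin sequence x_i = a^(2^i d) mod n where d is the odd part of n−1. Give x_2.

77

n − 1 = 736 = 2^5 · 23, so s = 5 and d = 23.
Repeated squaring mod 737: 11^1 ≡ 11, 11^2 ≡ 121, 11^4 ≡ 638, 11^8 ≡ 220, 11^16 ≡ 495.
23 = 16 + 4 + 2 + 1, so 11^23 ≡ 495·638·121·11 ≡ 319 (mod 737).
x_0 = 319.
x_1 = 319^2 mod 737 = 55.
x_2 = 55^2 mod 737 = 77.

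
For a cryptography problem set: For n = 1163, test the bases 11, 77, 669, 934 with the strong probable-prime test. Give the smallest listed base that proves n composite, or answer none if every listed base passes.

none

n − 1 = 1162 = 2^1 · 581, so s = 1 and d = 581.
Base 11: x_0 = 11^581 mod 1163 = 1. x_0 = 1, so 11 is not a witness.
Base 77: x_0 = 77^581 mod 1163 = 1162. x_0 = 1162 ≡ −1, so 77 is not a witness.
Base 669: x_0 = 669^581 mod 1163 = 1. x_0 = 1, so 669 is not a witness.
Base 934: x_0 = 934^581 mod 1163 = 1. x_0 = 1, so 934 is not a witness.
No listed base is a witness for 1163.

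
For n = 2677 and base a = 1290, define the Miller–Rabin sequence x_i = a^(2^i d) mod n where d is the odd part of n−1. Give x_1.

1

n − 1 = 2676 = 2^2 · 669, so s = 2 and d = 669.
x_0 = 1290^669 mod 2677 = 1.
x_1 = 1^2 mod 2677 = 1.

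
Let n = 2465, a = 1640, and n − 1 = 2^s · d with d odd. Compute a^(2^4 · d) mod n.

1480

n − 1 = 2464 = 2^5 · 77, so s = 5 and d = 77.
Repeated squaring mod 2465: 1640^1 ≡ 1640, 1640^2 ≡ 285, 1640^4 ≡ 2345, 1640^8 ≡ 2075, 1640^16 ≡ 1735, 1640^32 ≡ 460, 1640^64 ≡ 2075.
77 = 64 + 8 + 4 + 1, so 1640^77 ≡ 2075·2075·2345·1640 ≡ 1335 (mod 2465).
x_0 = 1335.
x_1 = 1335^2 mod 2465 = 30.
x_2 = 30^2 mod 2465 = 900.
x_3 = 900^2 mod 2465 = 1480.
x_4 = 1480^2 mod 2465 = 1480.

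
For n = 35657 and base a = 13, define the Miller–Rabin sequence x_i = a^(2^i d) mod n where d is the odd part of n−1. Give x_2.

7523

n − 1 = 35656 = 2^3 · 4457, so s = 3 and d = 4457.
Repeated squaring mod 35657: 13^1 ≡ 13, 13^2 ≡ 169, 13^4 ≡ 28561, 13^8 ≡ 5532, 13^16 ≡ 9318, 13^32 ≡ 329, 13^64 ≡ 1270, 13^128 ≡ 8335, 13^256 ≡ 12389, 13^512 ≡ 19593, 13^1024 ≡ 2387, 13^2048 ≡ 28306, 13^4096 ≡ 16846.
4457 = 4096 + 256 + 64 + 32 + 8 + 1, so 13^4457 ≡ 16846·12389·1270·329·5532·13 ≡ 12115 (mod 35657).
x_0 = 12115.
x_1 = 12115^2 mod 35657 = 9013.
x_2 = 9013^2 mod 35657 = 7523.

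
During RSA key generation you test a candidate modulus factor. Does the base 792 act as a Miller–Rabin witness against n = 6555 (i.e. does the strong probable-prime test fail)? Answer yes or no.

yes

n − 1 = 6554 = 2^1 · 3277, so s = 1 and d = 3277.
x_0 = 792^3277 mod 6555 = 5067.
x_0 ∉ {1, 6554} and s = 1, so 792 is a Miller–Rabin witness and 6555 is composite.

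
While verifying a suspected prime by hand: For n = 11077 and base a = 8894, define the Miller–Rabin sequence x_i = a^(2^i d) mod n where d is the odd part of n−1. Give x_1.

1379

n − 1 = 11076 = 2^2 · 2769, so s = 2 and d = 2769.
Repeated squaring mod 11077: 8894^1 ≡ 8894, 8894^2 ≡ 2379, 8894^4 ≡ 10371, 8894^8 ≡ 11048, 8894^16 ≡ 841, 8894^32 ≡ 9430, 8894^64 ≡ 9821, 8894^128 ≡ 4602, 8894^256 ≡ 10257, 8894^512 ≡ 7780, 8894^1024 ≡ 3672, 8894^2048 ≡ 2875.
2769 = 2048 + 512 + 128 + 64 + 16 + 1, so 8894^2769 ≡ 2875·7780·4602·9821·841·8894 ≡ 6624 (mod 11077).
x_0 = 6624.
x_1 = 6624^2 mod 11077 = 1379.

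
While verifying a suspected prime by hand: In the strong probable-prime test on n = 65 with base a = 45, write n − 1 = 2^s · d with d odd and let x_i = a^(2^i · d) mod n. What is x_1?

n − 1 = 64 = 2^6 · 1, so s = 6 and d = 1.
x_0 = 45^1 mod 65 = 45.
x_1 = 45^2 mod 65 = 10.

10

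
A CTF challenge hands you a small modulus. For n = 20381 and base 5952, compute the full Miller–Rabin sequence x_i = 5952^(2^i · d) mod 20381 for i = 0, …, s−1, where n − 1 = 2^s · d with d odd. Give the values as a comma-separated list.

2969, 10369

n − 1 = 20380 = 2^2 · 5095, so s = 2 and d = 5095.
x_0 = 5952^5095 mod 20381 = 2969.
x_1 = 2969^2 mod 20381 = 10369.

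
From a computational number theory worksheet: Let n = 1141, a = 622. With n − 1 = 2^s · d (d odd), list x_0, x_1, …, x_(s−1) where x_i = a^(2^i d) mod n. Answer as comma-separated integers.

n − 1 = 1140 = 2^2 · 285, so s = 2 and d = 285.
x_0 = 622^285 mod 1141 = 104.
x_1 = 104^2 mod 1141 = 547.

104, 547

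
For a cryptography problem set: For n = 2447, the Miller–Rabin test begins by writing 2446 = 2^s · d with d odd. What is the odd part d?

Halving: 2446 → 1223; 1223 is odd.
So 2446 = 2^1 · 1223.

1223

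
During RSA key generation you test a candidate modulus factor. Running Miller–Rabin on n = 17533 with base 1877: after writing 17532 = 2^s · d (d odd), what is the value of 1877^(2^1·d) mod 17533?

12983

n − 1 = 17532 = 2^2 · 4383, so s = 2 and d = 4383.
By repeated squaring, 1877^4383 ≡ 14879 (mod 17533).
x_0 = 14879.
x_1 = 14879^2 mod 17533 = 12983.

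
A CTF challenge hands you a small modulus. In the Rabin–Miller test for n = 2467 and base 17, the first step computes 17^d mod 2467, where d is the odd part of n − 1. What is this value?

1

n − 1 = 2466 = 2^1 · 1233, so s = 1 and d = 1233.
Repeated squaring mod 2467: 17^1 ≡ 17, 17^2 ≡ 289, 17^4 ≡ 2110, 17^8 ≡ 1632, 17^16 ≡ 1531, 17^32 ≡ 311, 17^64 ≡ 508, 17^128 ≡ 1496, 17^256 ≡ 447, 17^512 ≡ 2449, 17^1024 ≡ 324.
1233 = 1024 + 128 + 64 + 16 + 1, so 17^1233 ≡ 324·1496·508·1531·17 ≡ 1 (mod 2467).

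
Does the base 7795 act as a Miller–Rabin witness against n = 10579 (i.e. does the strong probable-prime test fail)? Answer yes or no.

n − 1 = 10578 = 2^1 · 5289, so s = 1 and d = 5289.
x_0 = 7795^5289 mod 10579 = 4258.
x_0 ∉ {1, 10578} and s = 1, so 7795 is a Miller–Rabin witness and 10579 is composite.

yes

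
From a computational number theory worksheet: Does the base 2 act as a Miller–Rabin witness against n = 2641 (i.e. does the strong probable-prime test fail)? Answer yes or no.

n − 1 = 2640 = 2^4 · 165, so s = 4 and d = 165.
Repeated squaring mod 2641: 2^1 ≡ 2, 2^2 ≡ 4, 2^4 ≡ 16, 2^8 ≡ 256, 2^16 ≡ 2152, 2^32 ≡ 1431, 2^64 ≡ 986, 2^128 ≡ 308.
165 = 128 + 32 + 4 + 1, so 2^165 ≡ 308·1431·16·2 ≡ 996 (mod 2641).
x_0 = 2^165 mod 2641 = 996.
x_0 is neither 1 nor 2640, so continue squaring.
x_1 = 996^2 mod 2641 = 1641.
x_2 = 1641^2 mod 2641 = 1702.
x_3 = 1702^2 mod 2641 = 2268.
Reached i = s−1 = 3 without hitting −1: 2 is a Miller–Rabin witness and 2641 is composite.

yes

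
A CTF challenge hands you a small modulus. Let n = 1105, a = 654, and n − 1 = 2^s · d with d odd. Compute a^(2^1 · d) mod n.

846

n − 1 = 1104 = 2^4 · 69, so s = 4 and d = 69.
x_0 = 654^69 mod 1105 = 519.
x_1 = 519^2 mod 1105 = 846.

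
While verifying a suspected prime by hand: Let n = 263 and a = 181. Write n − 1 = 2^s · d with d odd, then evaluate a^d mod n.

n − 1 = 262 = 2^1 · 131, so s = 1 and d = 131.
181^131 mod 263 = 1.

1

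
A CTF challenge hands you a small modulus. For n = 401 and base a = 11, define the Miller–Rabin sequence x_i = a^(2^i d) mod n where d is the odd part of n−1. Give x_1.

20

n − 1 = 400 = 2^4 · 25, so s = 4 and d = 25.
By repeated squaring, 11^25 ≡ 45 (mod 401).
x_0 = 45.
x_1 = 45^2 mod 401 = 20.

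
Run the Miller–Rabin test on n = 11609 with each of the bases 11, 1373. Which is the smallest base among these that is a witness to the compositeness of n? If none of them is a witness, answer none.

n − 1 = 11608 = 2^3 · 1451, so s = 3 and d = 1451.
Base 11: x_0 = 11^1451 mod 11609 = 10172. x_0 is neither 1 nor 11608, so continue squaring. x_1 = 10172^2 mod 11609 = 10176. x_2 = 10176^2 mod 11609 = 10305. Reached i = s−1 = 2 without hitting −1: 11 is a Miller–Rabin witness and 11609 is composite.
Base 1373: x_0 = 1373^1451 mod 11609 = 8689. x_0 is neither 1 nor 11608, so continue squaring. x_1 = 8689^2 mod 11609 = 5394. x_2 = 5394^2 mod 11609 = 3082. Reached i = s−1 = 2 without hitting −1: 1373 is a Miller–Rabin witness and 11609 is composite.
The smallest witness among the given bases is 11.

11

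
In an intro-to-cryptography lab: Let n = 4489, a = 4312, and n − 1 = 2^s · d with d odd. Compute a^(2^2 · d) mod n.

671

n − 1 = 4488 = 2^3 · 561, so s = 3 and d = 561.
x_0 = 4312^561 mod 4489 = 2413.
x_1 = 2413^2 mod 4489 = 336.
x_2 = 336^2 mod 4489 = 671.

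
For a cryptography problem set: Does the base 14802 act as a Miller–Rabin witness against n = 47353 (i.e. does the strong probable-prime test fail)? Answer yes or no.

n − 1 = 47352 = 2^3 · 5919, so s = 3 and d = 5919.
x_0 = 14802^5919 mod 47353 = 40547.
x_0 is neither 1 nor 47352, so continue squaring.
x_1 = 40547^2 mod 47353 = 10402.
x_2 = 10402^2 mod 47353 = 47352.
x_2 ≡ −1, so 14802 is not a witness.

no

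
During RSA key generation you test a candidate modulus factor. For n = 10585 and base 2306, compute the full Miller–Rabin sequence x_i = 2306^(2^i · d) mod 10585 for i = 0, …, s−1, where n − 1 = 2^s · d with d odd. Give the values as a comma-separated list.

n − 1 = 10584 = 2^3 · 1323, so s = 3 and d = 1323.
x_0 = 2306^1323 mod 10585 = 5266.
x_1 = 5266^2 mod 10585 = 8641.
x_2 = 8641^2 mod 10585 = 291.

5266, 8641, 291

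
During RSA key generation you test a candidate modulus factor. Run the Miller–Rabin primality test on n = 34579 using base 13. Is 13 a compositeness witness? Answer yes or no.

n − 1 = 34578 = 2^1 · 17289, so s = 1 and d = 17289.
x_0 = 13^17289 mod 34579 = 5355.
x_0 ∉ {1, 34578} and s = 1, so 13 is a Miller–Rabin witness and 34579 is composite.

yes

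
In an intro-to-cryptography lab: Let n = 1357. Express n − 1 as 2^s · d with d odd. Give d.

Halving: 1356 → 678 → 339; 339 is odd.
So 1356 = 2^2 · 339.

339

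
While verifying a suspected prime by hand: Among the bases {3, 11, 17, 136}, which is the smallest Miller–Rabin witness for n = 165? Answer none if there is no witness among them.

n − 1 = 164 = 2^2 · 41, so s = 2 and d = 41.
Base 3: x_0 = 3^41 mod 165 = 3. x_0 is neither 1 nor 164, so continue squaring. x_1 = 3^2 mod 165 = 9. Reached i = s−1 = 1 without hitting −1: 3 is a Miller–Rabin witness and 165 is composite.
Base 11: x_0 = 11^41 mod 165 = 11. x_0 is neither 1 nor 164, so continue squaring. x_1 = 11^2 mod 165 = 121. Reached i = s−1 = 1 without hitting −1: 11 is a Miller–Rabin witness and 165 is composite.
Base 17: x_0 = 17^41 mod 165 = 17. x_0 is neither 1 nor 164, so continue squaring. x_1 = 17^2 mod 165 = 124. Reached i = s−1 = 1 without hitting −1: 17 is a Miller–Rabin witness and 165 is composite.
Base 136: x_0 = 136^41 mod 165 = 136. x_0 is neither 1 nor 164, so continue squaring. x_1 = 136^2 mod 165 = 16. Reached i = s−1 = 1 without hitting −1: 136 is a Miller–Rabin witness and 165 is composite.
The smallest witness among the given bases is 3.

3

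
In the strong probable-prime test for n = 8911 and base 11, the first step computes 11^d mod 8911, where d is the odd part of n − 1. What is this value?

267

n − 1 = 8910 = 2^1 · 4455, so s = 1 and d = 4455.
Repeated squaring mod 8911: 11^1 ≡ 11, 11^2 ≡ 121, 11^4 ≡ 5730, 11^8 ≡ 4776, 11^16 ≡ 6927, 11^32 ≡ 6505, 11^64 ≡ 5597, 11^128 ≡ 4244, 11^256 ≡ 2405, 11^512 ≡ 786, 11^1024 ≡ 2937, 11^2048 ≡ 121, 11^4096 ≡ 5730.
4455 = 4096 + 256 + 64 + 32 + 4 + 2 + 1, so 11^4455 ≡ 5730·2405·5597·6505·5730·121·11 ≡ 267 (mod 8911).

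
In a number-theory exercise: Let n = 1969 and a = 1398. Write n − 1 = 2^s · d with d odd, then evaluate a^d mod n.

n − 1 = 1968 = 2^4 · 123, so s = 4 and d = 123.
1398^123 mod 1969 = 1849.

1849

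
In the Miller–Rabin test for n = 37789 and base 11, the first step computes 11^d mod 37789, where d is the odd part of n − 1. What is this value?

n − 1 = 37788 = 2^2 · 9447, so s = 2 and d = 9447.
11^9447 mod 37789 = 18925.

18925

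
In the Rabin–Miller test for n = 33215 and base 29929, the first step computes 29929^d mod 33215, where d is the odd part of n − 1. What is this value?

n − 1 = 33214 = 2^1 · 16607, so s = 1 and d = 16607.
29929^16607 mod 33215 = 3649.

3649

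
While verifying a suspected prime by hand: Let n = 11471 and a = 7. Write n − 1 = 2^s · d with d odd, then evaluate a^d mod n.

n − 1 = 11470 = 2^1 · 5735, so s = 1 and d = 5735.
7^5735 mod 11471 = 1.

1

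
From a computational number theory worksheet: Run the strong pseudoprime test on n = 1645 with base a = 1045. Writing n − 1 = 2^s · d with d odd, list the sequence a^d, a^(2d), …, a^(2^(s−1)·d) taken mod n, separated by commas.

n − 1 = 1644 = 2^2 · 411, so s = 2 and d = 411.
x_0 = 1045^411 mod 1645 = 680.
x_1 = 680^2 mod 1645 = 155.

680, 155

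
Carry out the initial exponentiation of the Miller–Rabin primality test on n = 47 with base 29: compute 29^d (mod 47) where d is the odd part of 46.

n − 1 = 46 = 2^1 · 23, so s = 1 and d = 23.
29^23 mod 47 = 46.

46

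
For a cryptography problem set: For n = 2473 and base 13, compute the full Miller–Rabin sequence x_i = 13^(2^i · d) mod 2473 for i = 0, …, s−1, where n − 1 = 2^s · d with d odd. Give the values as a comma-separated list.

1906, 2472, 1

n − 1 = 2472 = 2^3 · 309, so s = 3 and d = 309.
x_0 = 13^309 mod 2473 = 1906.
x_1 = 1906^2 mod 2473 = 2472.
x_2 = 2472^2 mod 2473 = 1.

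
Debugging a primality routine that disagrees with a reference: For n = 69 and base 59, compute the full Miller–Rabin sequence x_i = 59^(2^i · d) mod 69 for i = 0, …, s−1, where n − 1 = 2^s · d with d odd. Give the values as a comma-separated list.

29, 13

n − 1 = 68 = 2^2 · 17, so s = 2 and d = 17.
x_0 = 59^17 mod 69 = 29.
x_1 = 29^2 mod 69 = 13.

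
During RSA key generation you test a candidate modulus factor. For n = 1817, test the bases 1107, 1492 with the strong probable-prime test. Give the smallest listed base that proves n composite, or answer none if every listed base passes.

1107

n − 1 = 1816 = 2^3 · 227, so s = 3 and d = 227.
Base 1107: x_0 = 1107^227 mod 1817 = 554. x_0 is neither 1 nor 1816, so continue squaring. x_1 = 554^2 mod 1817 = 1660. x_2 = 1660^2 mod 1817 = 1028. Reached i = s−1 = 2 without hitting −1: 1107 is a Miller–Rabin witness and 1817 is composite.
Base 1492: x_0 = 1492^227 mod 1817 = 113. x_0 is neither 1 nor 1816, so continue squaring. x_1 = 113^2 mod 1817 = 50. x_2 = 50^2 mod 1817 = 683. Reached i = s−1 = 2 without hitting −1: 1492 is a Miller–Rabin witness and 1817 is composite.
The smallest witness among the given bases is 1107.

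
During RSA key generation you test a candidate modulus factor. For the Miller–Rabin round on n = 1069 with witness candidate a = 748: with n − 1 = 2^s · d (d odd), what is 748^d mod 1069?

249

n − 1 = 1068 = 2^2 · 267, so s = 2 and d = 267.
748^267 mod 1069 = 249.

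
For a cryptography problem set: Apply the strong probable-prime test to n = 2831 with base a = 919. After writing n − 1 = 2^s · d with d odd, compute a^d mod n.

2728

n − 1 = 2830 = 2^1 · 1415, so s = 1 and d = 1415.
919^1415 mod 2831 = 2728.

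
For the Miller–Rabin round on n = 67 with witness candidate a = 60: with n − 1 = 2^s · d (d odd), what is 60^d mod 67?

1

n − 1 = 66 = 2^1 · 33, so s = 1 and d = 33.
Repeated squaring mod 67: 60^1 ≡ 60, 60^2 ≡ 49, 60^4 ≡ 56, 60^8 ≡ 54, 60^16 ≡ 35, 60^32 ≡ 19.
33 = 32 + 1, so 60^33 ≡ 19·60 ≡ 1 (mod 67).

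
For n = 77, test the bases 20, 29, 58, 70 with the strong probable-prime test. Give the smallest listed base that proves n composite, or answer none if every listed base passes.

n − 1 = 76 = 2^2 · 19, so s = 2 and d = 19.
Base 20: x_0 = 20^19 mod 77 = 27. x_0 is neither 1 nor 76, so continue squaring. x_1 = 27^2 mod 77 = 36. Reached i = s−1 = 1 without hitting −1: 20 is a Miller–Rabin witness and 77 is composite.
Base 29: x_0 = 29^19 mod 77 = 8. x_0 is neither 1 nor 76, so continue squaring. x_1 = 8^2 mod 77 = 64. Reached i = s−1 = 1 without hitting −1: 29 is a Miller–Rabin witness and 77 is composite.
Base 58: x_0 = 58^19 mod 77 = 37. x_0 is neither 1 nor 76, so continue squaring. x_1 = 37^2 mod 77 = 60. Reached i = s−1 = 1 without hitting −1: 58 is a Miller–Rabin witness and 77 is composite.
Base 70: x_0 = 70^19 mod 77 = 14. x_0 is neither 1 nor 76, so continue squaring. x_1 = 14^2 mod 77 = 42. Reached i = s−1 = 1 without hitting −1: 70 is a Miller–Rabin witness and 77 is composite.
The smallest witness among the given bases is 20.

20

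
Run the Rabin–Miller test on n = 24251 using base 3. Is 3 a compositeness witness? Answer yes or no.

no

n − 1 = 24250 = 2^1 · 12125, so s = 1 and d = 12125.
x_0 = 3^12125 mod 24251 = 1.
x_0 = 1, so 3 is not a witness.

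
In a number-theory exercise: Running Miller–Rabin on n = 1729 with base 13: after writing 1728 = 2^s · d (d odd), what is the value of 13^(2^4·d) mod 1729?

533

n − 1 = 1728 = 2^6 · 27, so s = 6 and d = 27.
By repeated squaring, 13^27 ≡ 1196 (mod 1729).
x_0 = 1196.
x_1 = 1196^2 mod 1729 = 533.
x_2 = 533^2 mod 1729 = 533.
x_3 = 533^2 mod 1729 = 533.
x_4 = 533^2 mod 1729 = 533.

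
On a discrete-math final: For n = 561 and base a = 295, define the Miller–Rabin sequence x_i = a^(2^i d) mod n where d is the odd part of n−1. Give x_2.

166

n − 1 = 560 = 2^4 · 35, so s = 4 and d = 35.
Repeated squaring mod 561: 295^1 ≡ 295, 295^2 ≡ 70, 295^4 ≡ 412, 295^8 ≡ 322, 295^16 ≡ 460, 295^32 ≡ 103.
35 = 32 + 2 + 1, so 295^35 ≡ 103·70·295 ≡ 199 (mod 561).
x_0 = 199.
x_1 = 199^2 mod 561 = 331.
x_2 = 331^2 mod 561 = 166.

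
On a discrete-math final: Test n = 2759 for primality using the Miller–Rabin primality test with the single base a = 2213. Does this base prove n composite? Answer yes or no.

yes

n − 1 = 2758 = 2^1 · 1379, so s = 1 and d = 1379.
By repeated squaring, 2213^1379 ≡ 230 (mod 2759).
x_0 = 2213^1379 mod 2759 = 230.
x_0 ∉ {1, 2758} and s = 1, so 2213 is a Miller–Rabin witness and 2759 is composite.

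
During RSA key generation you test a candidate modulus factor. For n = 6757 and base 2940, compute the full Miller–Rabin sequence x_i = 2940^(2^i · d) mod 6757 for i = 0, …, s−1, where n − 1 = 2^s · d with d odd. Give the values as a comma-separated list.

n − 1 = 6756 = 2^2 · 1689, so s = 2 and d = 1689.
x_0 = 2940^1689 mod 6757 = 843.
x_1 = 843^2 mod 6757 = 1164.

843, 1164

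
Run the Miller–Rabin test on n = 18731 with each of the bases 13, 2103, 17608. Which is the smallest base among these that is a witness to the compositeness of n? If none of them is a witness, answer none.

n − 1 = 18730 = 2^1 · 9365, so s = 1 and d = 9365.
Base 13: x_0 = 13^9365 mod 18731 = 18730. x_0 = 18730 ≡ −1, so 13 is not a witness.
Base 2103: x_0 = 2103^9365 mod 18731 = 1. x_0 = 1, so 2103 is not a witness.
Base 17608: x_0 = 17608^9365 mod 18731 = 18730. x_0 = 18730 ≡ −1, so 17608 is not a witness.
No listed base is a witness for 18731.

none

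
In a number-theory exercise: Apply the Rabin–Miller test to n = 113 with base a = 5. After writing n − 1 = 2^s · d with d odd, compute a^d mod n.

42

n − 1 = 112 = 2^4 · 7, so s = 4 and d = 7.
Repeated squaring mod 113: 5^1 ≡ 5, 5^2 ≡ 25, 5^4 ≡ 60.
7 = 4 + 2 + 1, so 5^7 ≡ 60·25·5 ≡ 42 (mod 113).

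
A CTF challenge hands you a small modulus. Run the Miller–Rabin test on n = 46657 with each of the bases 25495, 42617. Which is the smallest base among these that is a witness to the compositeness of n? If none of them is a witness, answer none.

42617

n − 1 = 46656 = 2^6 · 729, so s = 6 and d = 729.
Base 25495: x_0 = 25495^729 mod 46657 = 36106. x_0 is neither 1 nor 46656, so continue squaring. x_1 = 36106^2 mod 46657 = 46656. x_1 ≡ −1, so 25495 is not a witness.
Base 42617: x_0 = 42617^729 mod 46657 = 15354. x_0 is neither 1 nor 46656, so continue squaring. x_1 = 15354^2 mod 46657 = 34152. x_2 = 34152^2 mod 46657 = 27418. x_3 = 27418^2 mod 46657 = 9140. x_4 = 9140^2 mod 46657 = 23570. x_5 = 23570^2 mod 46657 = 1. x_5 = 1 but x_4 ≠ ±1, a nontrivial square root of 1 — 42617 is a witness and 46657 is composite.
The smallest witness among the given bases is 42617.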